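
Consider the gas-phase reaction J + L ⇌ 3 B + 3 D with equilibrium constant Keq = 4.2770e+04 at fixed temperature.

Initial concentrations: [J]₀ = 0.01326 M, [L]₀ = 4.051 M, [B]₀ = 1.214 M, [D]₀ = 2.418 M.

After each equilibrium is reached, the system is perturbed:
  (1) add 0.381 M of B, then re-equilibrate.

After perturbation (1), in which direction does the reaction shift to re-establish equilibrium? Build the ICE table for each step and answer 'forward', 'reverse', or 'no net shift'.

Q₀ = 470.9 vs Keq = 4.2770e+04 ⇒ Q<K, forward
Step 1:
                    J           L           B           D
  I           0.01326       4.051       1.214       2.418
  C          -0.01309    -0.01309     0.03927     0.03927
  E        1.6912e-04       4.038       1.253       2.457
  solve Keq expr → x = 0.01309; check Q = 4.2770e+04
Then add 0.381 M of B.
Step 2:
                    J           L           B           D
  I        1.6912e-04       4.038       1.634       2.457
  C        2.0516e-04  2.0516e-04 -6.1548e-04 -6.1548e-04
  E        3.7428e-04       4.038       1.634       2.457
  solve Keq expr → x = -2.0516e-04; check Q = 4.2770e+04

Direction: reverse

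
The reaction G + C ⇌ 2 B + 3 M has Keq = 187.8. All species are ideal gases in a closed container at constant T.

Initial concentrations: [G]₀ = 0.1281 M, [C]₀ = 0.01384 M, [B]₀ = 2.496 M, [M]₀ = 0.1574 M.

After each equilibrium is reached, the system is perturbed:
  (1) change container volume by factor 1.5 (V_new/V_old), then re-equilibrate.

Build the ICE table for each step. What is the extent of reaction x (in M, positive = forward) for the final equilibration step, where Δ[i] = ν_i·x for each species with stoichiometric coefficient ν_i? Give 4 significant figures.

x = 9.4107e-04 M

Q₀ = 13.7 vs Keq = 187.8 ⇒ Q<K, forward
Step 1:
                  G         C         B         M
  init       0.1281   0.01384     2.496    0.1574
  Δ        -0.01176  -0.01176   0.02352   0.03528
  eq         0.1163  0.002079      2.52    0.1927
  solve Keq expr → x = 0.01176; check Q = 187.8
Then change container volume by factor 1.5 (V_new/V_old).
Step 2:
                  G         C         B         M
  init      0.07756  0.001386      1.68    0.1285
  Δ       -9.4107e-04 -9.4107e-04  0.001882  0.002823
  eq        0.07662 4.4462e-04     1.682    0.1313
  solve Keq expr → x = 9.4107e-04; check Q = 187.8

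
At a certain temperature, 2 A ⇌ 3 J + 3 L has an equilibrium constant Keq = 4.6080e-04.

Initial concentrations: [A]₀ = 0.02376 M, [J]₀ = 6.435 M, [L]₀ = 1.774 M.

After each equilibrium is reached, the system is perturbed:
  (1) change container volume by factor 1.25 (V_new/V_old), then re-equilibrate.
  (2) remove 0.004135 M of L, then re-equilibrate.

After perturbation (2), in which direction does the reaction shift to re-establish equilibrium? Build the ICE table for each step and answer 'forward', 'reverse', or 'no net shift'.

Direction: forward

Q₀ = 2.6352e+06 vs Keq = 4.6080e-04 ⇒ Q>K, reverse
Step 1:
                  A         J         L
  I         0.02376     6.435     1.774
  C            1.17    -1.755    -1.755
  E           1.194      4.68   0.01858
  solve Keq expr → x = -0.5851; check Q = 4.6080e-04
Then change container volume by factor 1.25 (V_new/V_old).
Step 2:
                  A         J         L
  I          0.9552     3.744   0.01486
  C       -0.003384  0.005076  0.005076
  E          0.9518     3.749   0.01994
  solve Keq expr → x = 0.001692; check Q = 4.6080e-04
Then remove 0.004135 M of L.
Step 3:
                  A         J         L
  I          0.9518     3.749    0.0158
  C       -0.002717  0.004075  0.004075
  E          0.9491     3.753   0.01988
  solve Keq expr → x = 0.001358; check Q = 4.6080e-04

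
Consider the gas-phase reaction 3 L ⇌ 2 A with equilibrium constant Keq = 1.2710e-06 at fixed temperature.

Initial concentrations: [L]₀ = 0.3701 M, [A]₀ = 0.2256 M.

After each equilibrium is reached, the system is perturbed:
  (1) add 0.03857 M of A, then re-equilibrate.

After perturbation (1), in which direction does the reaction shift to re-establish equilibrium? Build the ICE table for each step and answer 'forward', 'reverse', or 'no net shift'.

Direction: reverse

Q₀ = 1.004 vs Keq = 1.2710e-06 ⇒ Q>K, reverse
Step 1:
                   L          A
  init        0.3701     0.2256
  Δ           0.3374    -0.2249
  eq          0.7075 6.7090e-04
  solve Keq expr → x = -0.1125; check Q = 1.2710e-06
Then add 0.03857 M of A.
Step 2:
                   L          A
  init        0.7075    0.03924
  Δ          0.05773   -0.03849
  eq          0.7652 7.5467e-04
  solve Keq expr → x = -0.01924; check Q = 1.2710e-06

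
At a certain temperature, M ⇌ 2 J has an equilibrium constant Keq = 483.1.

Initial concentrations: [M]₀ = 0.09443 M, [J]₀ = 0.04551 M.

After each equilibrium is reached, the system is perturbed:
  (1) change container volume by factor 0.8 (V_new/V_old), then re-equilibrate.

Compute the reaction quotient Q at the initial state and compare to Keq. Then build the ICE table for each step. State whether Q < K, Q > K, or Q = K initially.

Q₀ = 0.02193; Q < K (proceeds forward)

Q₀ = 0.02193 vs Keq = 483.1 ⇒ Q<K, forward
Step 1:
                  M         J
  Initial   0.09443   0.04551
  Change   -0.09432    0.1886
  Equil   1.1348e-04    0.2341
  solve Keq expr → x = 0.09432; check Q = 483.1
Then change container volume by factor 0.8 (V_new/V_old).
Step 2:
                  M         J
  Initial 1.4185e-04    0.2927
  Change  3.5377e-05 -7.0755e-05
  Equil   1.7723e-04    0.2926
  solve Keq expr → x = -3.5377e-05; check Q = 483.1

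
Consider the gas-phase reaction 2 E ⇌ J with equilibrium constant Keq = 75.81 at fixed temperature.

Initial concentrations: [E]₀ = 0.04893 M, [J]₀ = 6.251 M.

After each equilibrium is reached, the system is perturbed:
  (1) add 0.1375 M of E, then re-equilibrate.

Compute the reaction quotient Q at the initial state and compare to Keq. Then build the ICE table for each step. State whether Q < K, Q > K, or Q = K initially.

Q₀ = 2611; Q > K (proceeds reverse)

Q₀ = 2611 vs Keq = 75.81 ⇒ Q>K, reverse
Step 1:
                    E           J
  init        0.04893       6.251
  Δ            0.2355     -0.1178
  eq           0.2844       6.133
  solve Keq expr → x = -0.1178; check Q = 75.81
Then add 0.1375 M of E.
Step 2:
                    E           J
  init         0.4219       6.133
  Δ           -0.1359     0.06796
  eq            0.286       6.201
  solve Keq expr → x = 0.06796; check Q = 75.81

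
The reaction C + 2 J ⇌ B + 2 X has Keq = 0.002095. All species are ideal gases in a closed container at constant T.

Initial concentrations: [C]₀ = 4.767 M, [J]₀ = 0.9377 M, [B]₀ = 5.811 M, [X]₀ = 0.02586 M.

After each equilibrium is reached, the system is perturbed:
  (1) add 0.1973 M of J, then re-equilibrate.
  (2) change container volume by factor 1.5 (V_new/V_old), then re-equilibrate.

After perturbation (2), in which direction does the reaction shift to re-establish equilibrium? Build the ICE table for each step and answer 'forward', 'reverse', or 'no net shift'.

Q₀ = 9.2712e-04 vs Keq = 0.002095 ⇒ Q<K, forward
Step 1:
                  C         J         B         X
  Initial     4.767    0.9377     5.811   0.02586
  Change  -0.006226  -0.01245  0.006226   0.01245
  Equil       4.761    0.9252     5.817   0.03831
  solve Keq expr → x = 0.006226; check Q = 0.002095
Then add 0.1973 M of J.
Step 2:
                  C         J         B         X
  Initial     4.761     1.123     5.817   0.03831
  Change  -0.003906 -0.007812  0.003906  0.007812
  Equil       4.757     1.115     5.821   0.04612
  solve Keq expr → x = 0.003906; check Q = 0.002095
Then change container volume by factor 1.5 (V_new/V_old).
Step 3:
                  C         J         B         X
  Initial     3.171    0.7432     3.881   0.03075
  Change          0         0         0         0
  Equil       3.171    0.7432     3.881   0.03075
  solve Keq expr → x = 0; check Q = 0.002095

Direction: no net shift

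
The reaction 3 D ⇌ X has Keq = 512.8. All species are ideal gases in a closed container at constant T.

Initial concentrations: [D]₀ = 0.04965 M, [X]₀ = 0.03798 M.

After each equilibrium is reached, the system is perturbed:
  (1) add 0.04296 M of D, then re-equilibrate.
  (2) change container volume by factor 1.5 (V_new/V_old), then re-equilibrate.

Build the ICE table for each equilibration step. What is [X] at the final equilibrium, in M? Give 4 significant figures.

Q₀ = 310.3 vs Keq = 512.8 ⇒ Q<K, forward
Step 1:
                  D         X
  I         0.04965   0.03798
  C       -0.006831  0.002277
  E         0.04282   0.04026
  solve Keq expr → x = 0.002277; check Q = 512.8
Then add 0.04296 M of D.
Step 2:
                  D         X
  I         0.08578   0.04026
  C        -0.03879   0.01293
  E         0.04698   0.05319
  solve Keq expr → x = 0.01293; check Q = 512.8
Then change container volume by factor 1.5 (V_new/V_old).
Step 3:
                  D         X
  I         0.03132   0.03546
  C        0.008586 -0.002862
  E         0.03991    0.0326
  solve Keq expr → x = -0.002862; check Q = 512.8

[X]_eq = 0.0326 M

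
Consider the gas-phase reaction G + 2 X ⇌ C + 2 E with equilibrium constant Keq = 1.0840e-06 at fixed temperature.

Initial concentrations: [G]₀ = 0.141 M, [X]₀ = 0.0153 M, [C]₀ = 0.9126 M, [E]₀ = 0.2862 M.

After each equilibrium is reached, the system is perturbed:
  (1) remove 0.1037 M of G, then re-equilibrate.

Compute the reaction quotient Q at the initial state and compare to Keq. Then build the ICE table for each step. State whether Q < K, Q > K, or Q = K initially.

Q₀ = 2265; Q > K (proceeds reverse)

Q₀ = 2265 vs Keq = 1.0840e-06 ⇒ Q>K, reverse
Step 1:
                  G         X         C         E
  Initial     0.141    0.0153    0.9126    0.2862
  Change      0.143     0.286    -0.143    -0.286
  Equil       0.284    0.3013    0.7696 1.9057e-04
  solve Keq expr → x = -0.143; check Q = 1.0840e-06
Then remove 0.1037 M of G.
Step 2:
                  G         X         C         E
  Initial    0.1803    0.3013    0.7696 1.9057e-04
  Change  1.9349e-05 3.8698e-05 -1.9349e-05 -3.8698e-05
  Equil      0.1803    0.3013    0.7696 1.5187e-04
  solve Keq expr → x = -1.9349e-05; check Q = 1.0840e-06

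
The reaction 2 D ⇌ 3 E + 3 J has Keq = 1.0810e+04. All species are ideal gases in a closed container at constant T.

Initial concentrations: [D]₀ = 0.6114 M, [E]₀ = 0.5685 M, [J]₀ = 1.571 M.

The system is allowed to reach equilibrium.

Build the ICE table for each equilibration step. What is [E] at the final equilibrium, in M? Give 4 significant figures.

[E]_eq = 1.397 M

Q₀ = 1.906 vs Keq = 1.0810e+04 ⇒ Q<K, forward
Step 1:
                    D           E           J
  init         0.6114      0.5685       1.571
  Δ           -0.5524      0.8285      0.8285
  eq          0.05903       1.397         2.4
  solve Keq expr → x = 0.2762; check Q = 1.0810e+04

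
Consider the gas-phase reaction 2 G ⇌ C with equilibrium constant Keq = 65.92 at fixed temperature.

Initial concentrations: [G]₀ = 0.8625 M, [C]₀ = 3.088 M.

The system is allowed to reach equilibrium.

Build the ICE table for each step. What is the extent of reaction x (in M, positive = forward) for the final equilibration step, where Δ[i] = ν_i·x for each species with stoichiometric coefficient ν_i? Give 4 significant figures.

x = 0.3176 M

Q₀ = 4.151 vs Keq = 65.92 ⇒ Q<K, forward
Step 1:
                   G          C
  init        0.8625      3.088
  Δ          -0.6352     0.3176
  eq          0.2273      3.406
  solve Keq expr → x = 0.3176; check Q = 65.92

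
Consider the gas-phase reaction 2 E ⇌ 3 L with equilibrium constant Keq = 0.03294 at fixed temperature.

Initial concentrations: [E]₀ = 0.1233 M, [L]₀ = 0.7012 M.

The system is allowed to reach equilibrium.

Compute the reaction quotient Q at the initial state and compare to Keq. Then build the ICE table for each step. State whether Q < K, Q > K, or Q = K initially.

Q₀ = 22.68; Q > K (proceeds reverse)

Q₀ = 22.68 vs Keq = 0.03294 ⇒ Q>K, reverse
Step 1:
                  E         L
  init       0.1233    0.7012
  Δ          0.3396   -0.5094
  eq         0.4629    0.1918
  solve Keq expr → x = -0.1698; check Q = 0.03294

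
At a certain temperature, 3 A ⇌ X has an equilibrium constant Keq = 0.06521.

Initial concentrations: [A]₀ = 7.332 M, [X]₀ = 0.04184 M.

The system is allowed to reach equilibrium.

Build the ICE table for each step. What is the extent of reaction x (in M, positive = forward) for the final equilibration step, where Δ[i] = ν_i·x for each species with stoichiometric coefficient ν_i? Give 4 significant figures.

Q₀ = 1.0615e-04 vs Keq = 0.06521 ⇒ Q<K, forward
Step 1:
                  A         X
  I           7.332   0.04184
  C          -4.468     1.489
  E           2.864     1.531
  solve Keq expr → x = 1.489; check Q = 0.06521

x = 1.489 M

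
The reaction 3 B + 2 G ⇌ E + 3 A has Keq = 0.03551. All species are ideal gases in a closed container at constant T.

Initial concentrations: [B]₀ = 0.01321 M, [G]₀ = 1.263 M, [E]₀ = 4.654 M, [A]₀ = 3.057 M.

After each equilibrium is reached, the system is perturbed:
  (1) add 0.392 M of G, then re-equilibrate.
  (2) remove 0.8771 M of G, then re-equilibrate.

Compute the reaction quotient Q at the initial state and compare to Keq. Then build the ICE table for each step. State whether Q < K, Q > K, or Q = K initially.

Q₀ = 3.6157e+07; Q > K (proceeds reverse)

Q₀ = 3.6157e+07 vs Keq = 0.03551 ⇒ Q>K, reverse
Step 1:
                   B          G          E          A
  Initial    0.01321      1.263      4.654      3.057
  Change       2.172      1.448     -0.724     -2.172
  Equil        2.185      2.711       3.93     0.8849
  solve Keq expr → x = -0.724; check Q = 0.03551
Then add 0.392 M of G.
Step 2:
                   B          G          E          A
  Initial      2.185      3.103       3.93     0.8849
  Change    -0.05194   -0.03463    0.01731    0.05194
  Equil        2.133      3.068      3.947     0.9369
  solve Keq expr → x = 0.01731; check Q = 0.03551
Then remove 0.8771 M of G.
Step 3:
                   B          G          E          A
  Initial      2.133      2.191      3.947     0.9369
  Change      0.1228    0.08188   -0.04094    -0.1228
  Equil        2.256      2.273      3.906     0.8141
  solve Keq expr → x = -0.04094; check Q = 0.03551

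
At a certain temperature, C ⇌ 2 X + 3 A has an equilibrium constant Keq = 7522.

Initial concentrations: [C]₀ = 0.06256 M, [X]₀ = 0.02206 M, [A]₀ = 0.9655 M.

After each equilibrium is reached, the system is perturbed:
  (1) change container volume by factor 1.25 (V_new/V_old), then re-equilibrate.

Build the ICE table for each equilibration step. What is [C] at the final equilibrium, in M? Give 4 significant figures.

Q₀ = 0.007001 vs Keq = 7522 ⇒ Q<K, forward
Step 1:
                   C          X          A
  I          0.06256    0.02206     0.9655
  C         -0.06256     0.1251     0.1877
  E       4.4156e-06     0.1472      1.153
  solve Keq expr → x = 0.06256; check Q = 7522
Then change container volume by factor 1.25 (V_new/V_old).
Step 2:
                   C          X          A
  I       3.5325e-06     0.1177     0.9225
  C       -2.0854e-06 4.1709e-06 6.2563e-06
  E       1.4470e-06     0.1177     0.9225
  solve Keq expr → x = 2.0854e-06; check Q = 7522

[C]_eq = 1.4470e-06 M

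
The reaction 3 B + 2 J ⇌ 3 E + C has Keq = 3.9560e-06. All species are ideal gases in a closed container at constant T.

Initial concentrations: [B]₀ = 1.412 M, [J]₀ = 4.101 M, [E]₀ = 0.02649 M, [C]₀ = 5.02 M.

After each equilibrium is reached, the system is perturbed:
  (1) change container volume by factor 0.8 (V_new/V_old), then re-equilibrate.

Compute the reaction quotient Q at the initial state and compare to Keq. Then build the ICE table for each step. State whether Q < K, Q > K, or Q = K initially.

Q₀ = 1.9709e-06 vs Keq = 3.9560e-06 ⇒ Q<K, forward
Step 1:
                  B         J         E         C
  init        1.412     4.101   0.02649      5.02
  Δ       -0.006737 -0.004491  0.006737  0.002246
  eq          1.405     4.097   0.03323     5.022
  solve Keq expr → x = 0.002246; check Q = 3.9560e-06
Then change container volume by factor 0.8 (V_new/V_old).
Step 2:
                  B         J         E         C
  init        1.757     5.121   0.04153     6.278
  Δ       -0.003113 -0.002076  0.003113  0.001038
  eq          1.753     5.119   0.04465     6.279
  solve Keq expr → x = 0.001038; check Q = 3.9560e-06

Q₀ = 1.9709e-06; Q < K (proceeds forward)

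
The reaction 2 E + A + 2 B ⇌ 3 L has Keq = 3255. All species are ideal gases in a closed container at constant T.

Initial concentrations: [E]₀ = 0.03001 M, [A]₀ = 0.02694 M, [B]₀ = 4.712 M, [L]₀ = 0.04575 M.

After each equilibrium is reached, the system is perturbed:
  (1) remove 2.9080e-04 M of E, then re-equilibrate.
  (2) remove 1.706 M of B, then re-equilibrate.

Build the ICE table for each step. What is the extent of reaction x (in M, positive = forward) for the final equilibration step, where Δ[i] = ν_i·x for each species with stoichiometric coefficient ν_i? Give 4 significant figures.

x = -2.3935e-04 M

Q₀ = 0.1778 vs Keq = 3255 ⇒ Q<K, forward
Step 1:
                   E          A          B          L
  Initial    0.03001    0.02694      4.712    0.04575
  Change    -0.02911   -0.01456   -0.02911    0.04367
  Equil   8.9927e-04    0.01238      4.683    0.08942
  solve Keq expr → x = 0.01456; check Q = 3255
Then remove 2.9080e-04 M of E.
Step 2:
                   E          A          B          L
  Initial 6.0847e-04    0.01238      4.683    0.08942
  Change  2.7944e-04 1.3972e-04 2.7944e-04 -4.1915e-04
  Equil   8.8791e-04    0.01252      4.683      0.089
  solve Keq expr → x = -1.3972e-04; check Q = 3255
Then remove 1.706 M of B.
Step 3:
                   E          A          B          L
  Initial 8.8791e-04    0.01252      2.977      0.089
  Change  4.7871e-04 2.3935e-04 4.7871e-04 -7.1806e-04
  Equil     0.001367    0.01276      2.978    0.08828
  solve Keq expr → x = -2.3935e-04; check Q = 3255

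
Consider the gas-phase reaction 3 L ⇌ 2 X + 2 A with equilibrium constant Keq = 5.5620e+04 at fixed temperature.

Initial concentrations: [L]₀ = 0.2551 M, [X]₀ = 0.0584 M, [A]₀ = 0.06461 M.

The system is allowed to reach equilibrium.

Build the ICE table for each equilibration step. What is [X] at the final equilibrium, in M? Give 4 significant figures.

[X]_eq = 0.226 M

Q₀ = 8.5762e-04 vs Keq = 5.5620e+04 ⇒ Q<K, forward
Step 1:
                  L         X         A
  I          0.2551    0.0584   0.06461
  C         -0.2514    0.1676    0.1676
  E        0.003673     0.226    0.2322
  solve Keq expr → x = 0.08381; check Q = 5.5620e+04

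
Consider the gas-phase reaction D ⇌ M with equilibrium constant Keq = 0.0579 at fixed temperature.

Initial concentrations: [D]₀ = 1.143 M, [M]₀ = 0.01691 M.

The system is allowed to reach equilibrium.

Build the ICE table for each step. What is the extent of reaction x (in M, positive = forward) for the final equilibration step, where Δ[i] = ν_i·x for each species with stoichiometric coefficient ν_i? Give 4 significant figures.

Q₀ = 0.01479 vs Keq = 0.0579 ⇒ Q<K, forward
Step 1:
                    D           M
  init          1.143     0.01691
  Δ          -0.04657     0.04657
  eq            1.096     0.06348
  solve Keq expr → x = 0.04657; check Q = 0.0579

x = 0.04657 M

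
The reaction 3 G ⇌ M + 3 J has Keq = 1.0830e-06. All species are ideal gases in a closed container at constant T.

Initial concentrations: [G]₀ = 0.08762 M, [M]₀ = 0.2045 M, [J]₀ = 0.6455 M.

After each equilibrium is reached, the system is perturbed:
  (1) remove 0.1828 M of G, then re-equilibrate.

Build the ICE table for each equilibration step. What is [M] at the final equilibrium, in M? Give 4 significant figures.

[M]_eq = 0.0024 M

Q₀ = 81.77 vs Keq = 1.0830e-06 ⇒ Q>K, reverse
Step 1:
                   G          M          J
  I          0.08762     0.2045     0.6455
  C           0.6012    -0.2004    -0.6012
  E           0.6889   0.004085    0.04425
  solve Keq expr → x = -0.2004; check Q = 1.0830e-06
Then remove 0.1828 M of G.
Step 2:
                   G          M          J
  I           0.5061   0.004085    0.04425
  C         0.005053  -0.001684  -0.005053
  E           0.5111     0.0024     0.0392
  solve Keq expr → x = -0.001684; check Q = 1.0830e-06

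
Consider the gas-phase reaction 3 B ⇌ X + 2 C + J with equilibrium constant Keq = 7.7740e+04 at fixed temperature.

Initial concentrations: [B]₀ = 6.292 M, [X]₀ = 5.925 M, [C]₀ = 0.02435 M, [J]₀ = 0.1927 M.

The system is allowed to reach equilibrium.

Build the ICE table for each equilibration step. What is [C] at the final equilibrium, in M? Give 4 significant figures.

[C]_eq = 4.114 M

Q₀ = 2.7177e-06 vs Keq = 7.7740e+04 ⇒ Q<K, forward
Step 1:
                    B           X           C           J
  Initial       6.292       5.925     0.02435      0.1927
  Change       -6.135       2.045        4.09       2.045
  Equil        0.1572        7.97       4.114       2.238
  solve Keq expr → x = 2.045; check Q = 7.7740e+04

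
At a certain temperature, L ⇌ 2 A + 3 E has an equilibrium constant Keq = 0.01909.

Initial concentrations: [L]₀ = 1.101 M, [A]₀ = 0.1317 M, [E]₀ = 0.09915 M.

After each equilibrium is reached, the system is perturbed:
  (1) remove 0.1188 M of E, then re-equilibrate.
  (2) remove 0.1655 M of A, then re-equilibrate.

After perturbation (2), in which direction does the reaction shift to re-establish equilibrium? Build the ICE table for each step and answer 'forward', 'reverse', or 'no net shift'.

Q₀ = 1.5355e-05 vs Keq = 0.01909 ⇒ Q<K, forward
Step 1:
                  L         A         E
  Initial     1.101    0.1317   0.09915
  Change    -0.1311    0.2621    0.3932
  Equil      0.9699    0.3938    0.4924
  solve Keq expr → x = 0.1311; check Q = 0.01909
Then remove 0.1188 M of E.
Step 2:
                  L         A         E
  Initial    0.9699    0.3938    0.3736
  Change   -0.02548   0.05095   0.07643
  Equil      0.9444    0.4448      0.45
  solve Keq expr → x = 0.02548; check Q = 0.01909
Then remove 0.1655 M of A.
Step 3:
                  L         A         E
  Initial    0.9444    0.2793      0.45
  Change   -0.02873   0.05745   0.08618
  Equil      0.9157    0.3368    0.5362
  solve Keq expr → x = 0.02873; check Q = 0.01909

Direction: forward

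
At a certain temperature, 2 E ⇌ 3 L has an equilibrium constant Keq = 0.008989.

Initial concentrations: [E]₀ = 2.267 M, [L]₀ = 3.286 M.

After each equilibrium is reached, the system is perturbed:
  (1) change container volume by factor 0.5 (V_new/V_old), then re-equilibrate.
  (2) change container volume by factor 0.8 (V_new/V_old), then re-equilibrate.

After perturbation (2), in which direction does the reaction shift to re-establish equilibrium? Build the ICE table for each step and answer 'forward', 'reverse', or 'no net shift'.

Direction: reverse

Q₀ = 6.904 vs Keq = 0.008989 ⇒ Q>K, reverse
Step 1:
                   E          L
  I            2.267      3.286
  C            1.835     -2.753
  E            4.102     0.5328
  solve Keq expr → x = -0.9177; check Q = 0.008989
Then change container volume by factor 0.5 (V_new/V_old).
Step 2:
                   E          L
  I            8.205      1.066
  C           0.1402    -0.2102
  E            8.345     0.8554
  solve Keq expr → x = -0.07008; check Q = 0.008989
Then change container volume by factor 0.8 (V_new/V_old).
Step 3:
                   E          L
  I            10.43      1.069
  C          0.04903   -0.07354
  E            10.48     0.9958
  solve Keq expr → x = -0.02451; check Q = 0.008989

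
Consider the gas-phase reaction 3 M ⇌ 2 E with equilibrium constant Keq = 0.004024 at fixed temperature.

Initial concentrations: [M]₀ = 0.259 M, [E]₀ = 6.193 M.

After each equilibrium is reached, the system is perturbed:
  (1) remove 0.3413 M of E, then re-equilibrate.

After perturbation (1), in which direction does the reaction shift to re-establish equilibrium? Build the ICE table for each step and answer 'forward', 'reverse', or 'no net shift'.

Q₀ = 2208 vs Keq = 0.004024 ⇒ Q>K, reverse
Step 1:
                    M           E
  I             0.259       6.193
  C             7.309      -4.872
  E             7.568       1.321
  solve Keq expr → x = -2.436; check Q = 0.004024
Then remove 0.3413 M of E.
Step 2:
                    M           E
  I             7.568      0.9793
  C           -0.3689      0.2459
  E             7.199       1.225
  solve Keq expr → x = 0.123; check Q = 0.004024

Direction: forward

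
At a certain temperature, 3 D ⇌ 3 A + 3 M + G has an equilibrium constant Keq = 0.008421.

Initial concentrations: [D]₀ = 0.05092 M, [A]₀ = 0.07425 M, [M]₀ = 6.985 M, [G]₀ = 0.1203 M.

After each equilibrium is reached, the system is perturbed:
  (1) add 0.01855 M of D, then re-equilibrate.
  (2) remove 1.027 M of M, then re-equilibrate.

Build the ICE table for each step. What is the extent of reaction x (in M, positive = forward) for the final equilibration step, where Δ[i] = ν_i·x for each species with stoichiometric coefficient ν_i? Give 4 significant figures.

x = 4.5959e-04 M

Q₀ = 127.1 vs Keq = 0.008421 ⇒ Q>K, reverse
Step 1:
                   D          A          M          G
  I          0.05092    0.07425      6.985     0.1203
  C          0.06675   -0.06675   -0.06675   -0.02225
  E           0.1177   0.007504      6.918    0.09805
  solve Keq expr → x = -0.02225; check Q = 0.008421
Then add 0.01855 M of D.
Step 2:
                   D          A          M          G
  I           0.1362   0.007504      6.918    0.09805
  C        -0.001101   0.001101   0.001101 3.6690e-04
  E           0.1351   0.008605      6.919    0.09842
  solve Keq expr → x = 3.6690e-04; check Q = 0.008421
Then remove 1.027 M of M.
Step 3:
                   D          A          M          G
  I           0.1351   0.008605      5.892    0.09842
  C        -0.001379   0.001379   0.001379 4.5959e-04
  E           0.1337   0.009983      5.894    0.09888
  solve Keq expr → x = 4.5959e-04; check Q = 0.008421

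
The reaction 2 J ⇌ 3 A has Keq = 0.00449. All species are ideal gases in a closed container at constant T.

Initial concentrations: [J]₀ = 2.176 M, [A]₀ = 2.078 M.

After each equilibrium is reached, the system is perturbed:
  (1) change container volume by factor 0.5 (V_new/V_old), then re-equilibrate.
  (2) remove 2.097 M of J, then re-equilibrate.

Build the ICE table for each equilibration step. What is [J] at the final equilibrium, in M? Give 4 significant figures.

Q₀ = 1.895 vs Keq = 0.00449 ⇒ Q>K, reverse
Step 1:
                   J          A
  I            2.176      2.078
  C            1.141     -1.711
  E            3.317     0.3669
  solve Keq expr → x = -0.5704; check Q = 0.00449
Then change container volume by factor 0.5 (V_new/V_old).
Step 2:
                   J          A
  I            6.633     0.7338
  C          0.09714    -0.1457
  E            6.731     0.5881
  solve Keq expr → x = -0.04857; check Q = 0.00449
Then remove 2.097 M of J.
Step 3:
                   J          A
  I            4.634     0.5881
  C          0.08276    -0.1241
  E            4.716      0.464
  solve Keq expr → x = -0.04138; check Q = 0.00449

[J]_eq = 4.716 M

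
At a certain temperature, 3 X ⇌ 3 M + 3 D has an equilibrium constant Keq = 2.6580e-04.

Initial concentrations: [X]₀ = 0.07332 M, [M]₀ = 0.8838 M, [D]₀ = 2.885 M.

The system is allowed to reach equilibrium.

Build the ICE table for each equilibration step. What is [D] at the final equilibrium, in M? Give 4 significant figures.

[D]_eq = 2.031 M

Q₀ = 4.2056e+04 vs Keq = 2.6580e-04 ⇒ Q>K, reverse
Step 1:
                  X         M         D
  init      0.07332    0.8838     2.885
  Δ          0.8544   -0.8544   -0.8544
  eq         0.9277   0.02938     2.031
  solve Keq expr → x = -0.2848; check Q = 2.6580e-04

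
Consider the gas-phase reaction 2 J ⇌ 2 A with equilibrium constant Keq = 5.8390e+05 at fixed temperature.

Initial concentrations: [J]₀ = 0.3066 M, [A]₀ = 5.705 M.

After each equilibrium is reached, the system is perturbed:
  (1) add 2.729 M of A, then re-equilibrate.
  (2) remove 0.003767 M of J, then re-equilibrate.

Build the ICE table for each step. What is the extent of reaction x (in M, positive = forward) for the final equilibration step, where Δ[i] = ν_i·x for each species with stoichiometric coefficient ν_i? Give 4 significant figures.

x = -0.001881 M

Q₀ = 346.2 vs Keq = 5.8390e+05 ⇒ Q<K, forward
Step 1:
                    J           A
  Initial      0.3066       5.705
  Change      -0.2987      0.2987
  Equil      0.007857       6.004
  solve Keq expr → x = 0.1494; check Q = 5.8390e+05
Then add 2.729 M of A.
Step 2:
                    J           A
  Initial    0.007857       8.733
  Change     0.003567   -0.003567
  Equil       0.01142       8.729
  solve Keq expr → x = -0.001783; check Q = 5.8390e+05
Then remove 0.003767 M of J.
Step 3:
                    J           A
  Initial    0.007657       8.729
  Change     0.003762   -0.003762
  Equil       0.01142       8.725
  solve Keq expr → x = -0.001881; check Q = 5.8390e+05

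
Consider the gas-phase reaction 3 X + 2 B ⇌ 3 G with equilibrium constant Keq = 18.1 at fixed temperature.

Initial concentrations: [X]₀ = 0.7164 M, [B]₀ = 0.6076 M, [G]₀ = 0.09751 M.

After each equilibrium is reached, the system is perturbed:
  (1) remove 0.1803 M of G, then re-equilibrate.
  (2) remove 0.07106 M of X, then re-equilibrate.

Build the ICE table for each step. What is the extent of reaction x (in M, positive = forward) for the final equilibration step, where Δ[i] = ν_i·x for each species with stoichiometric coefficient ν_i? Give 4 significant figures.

Q₀ = 0.00683 vs Keq = 18.1 ⇒ Q<K, forward
Step 1:
                    X           B           G
  init         0.7164      0.6076     0.09751
  Δ           -0.3678     -0.2452      0.3678
  eq           0.3486      0.3624      0.4653
  solve Keq expr → x = 0.1226; check Q = 18.1
Then remove 0.1803 M of G.
Step 2:
                    X           B           G
  init         0.3486      0.3624       0.285
  Δ          -0.06417    -0.04278     0.06417
  eq           0.2845      0.3196      0.3492
  solve Keq expr → x = 0.02139; check Q = 18.1
Then remove 0.07106 M of X.
Step 3:
                    X           B           G
  init         0.2134      0.3196      0.3492
  Δ             0.033       0.022      -0.033
  eq           0.2464      0.3416      0.3162
  solve Keq expr → x = -0.011; check Q = 18.1

x = -0.011 M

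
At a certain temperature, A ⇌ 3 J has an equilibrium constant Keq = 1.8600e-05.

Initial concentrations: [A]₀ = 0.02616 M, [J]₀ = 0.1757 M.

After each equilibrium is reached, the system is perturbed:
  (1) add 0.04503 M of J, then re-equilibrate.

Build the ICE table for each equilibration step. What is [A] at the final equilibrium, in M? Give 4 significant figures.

[A]_eq = 0.0957 M

Q₀ = 0.2073 vs Keq = 1.8600e-05 ⇒ Q>K, reverse
Step 1:
                    A           J
  init        0.02616      0.1757
  Δ           0.05475     -0.1642
  eq          0.08091     0.01146
  solve Keq expr → x = -0.05475; check Q = 1.8600e-05
Then add 0.04503 M of J.
Step 2:
                    A           J
  init        0.08091     0.05649
  Δ           0.01479    -0.04437
  eq           0.0957     0.01212
  solve Keq expr → x = -0.01479; check Q = 1.8600e-05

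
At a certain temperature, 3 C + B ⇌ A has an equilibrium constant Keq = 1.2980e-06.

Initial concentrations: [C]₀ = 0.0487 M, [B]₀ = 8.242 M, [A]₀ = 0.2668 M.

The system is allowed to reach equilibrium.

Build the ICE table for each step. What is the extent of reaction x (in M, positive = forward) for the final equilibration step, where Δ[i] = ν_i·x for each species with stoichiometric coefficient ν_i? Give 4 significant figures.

Q₀ = 280.3 vs Keq = 1.2980e-06 ⇒ Q>K, reverse
Step 1:
                   C          B          A
  I           0.0487      8.242     0.2668
  C           0.8004     0.2668    -0.2668
  E           0.8491      8.509 6.7606e-06
  solve Keq expr → x = -0.2668; check Q = 1.2980e-06

x = -0.2668 M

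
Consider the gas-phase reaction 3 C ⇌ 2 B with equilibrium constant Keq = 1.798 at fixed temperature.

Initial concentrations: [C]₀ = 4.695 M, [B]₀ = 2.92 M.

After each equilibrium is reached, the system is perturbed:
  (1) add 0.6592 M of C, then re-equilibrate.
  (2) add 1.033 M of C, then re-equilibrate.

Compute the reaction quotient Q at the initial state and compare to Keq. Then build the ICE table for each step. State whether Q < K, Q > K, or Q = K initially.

Q₀ = 0.08239; Q < K (proceeds forward)

Q₀ = 0.08239 vs Keq = 1.798 ⇒ Q<K, forward
Step 1:
                   C          B
  init         4.695       2.92
  Δ           -2.438      1.626
  eq           2.257      4.546
  solve Keq expr → x = 0.8128; check Q = 1.798
Then add 0.6592 M of C.
Step 2:
                   C          B
  init         2.916      4.546
  Δ          -0.5413     0.3609
  eq           2.375      4.906
  solve Keq expr → x = 0.1804; check Q = 1.798
Then add 1.033 M of C.
Step 3:
                   C          B
  init         3.408      4.906
  Δ          -0.8529     0.5686
  eq           2.555      5.475
  solve Keq expr → x = 0.2843; check Q = 1.798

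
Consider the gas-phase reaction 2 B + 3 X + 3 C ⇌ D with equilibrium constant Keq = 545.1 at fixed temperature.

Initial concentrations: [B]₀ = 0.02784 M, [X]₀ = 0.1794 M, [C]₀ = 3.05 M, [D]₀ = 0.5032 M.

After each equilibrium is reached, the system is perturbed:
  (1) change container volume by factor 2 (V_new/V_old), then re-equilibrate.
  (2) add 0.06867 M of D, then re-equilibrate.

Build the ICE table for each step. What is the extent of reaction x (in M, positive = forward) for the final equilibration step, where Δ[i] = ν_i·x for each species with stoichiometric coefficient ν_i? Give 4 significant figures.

x = -0.003089 M

Q₀ = 3963 vs Keq = 545.1 ⇒ Q>K, reverse
Step 1:
                  B         X         C         D
  init      0.02784    0.1794      3.05    0.5032
  Δ         0.02617   0.03926   0.03926  -0.01309
  eq        0.05401    0.2187     3.089    0.4901
  solve Keq expr → x = -0.01309; check Q = 545.1
Then change container volume by factor 2 (V_new/V_old).
Step 2:
                  B         X         C         D
  init      0.02701    0.1093     1.545    0.2451
  Δ         0.06838    0.1026    0.1026  -0.03419
  eq        0.09538    0.2119     1.647    0.2109
  solve Keq expr → x = -0.03419; check Q = 545.1
Then add 0.06867 M of D.
Step 3:
                  B         X         C         D
  init      0.09538    0.2119     1.647    0.2795
  Δ        0.006179  0.009268  0.009268 -0.003089
  eq         0.1016    0.2212     1.656    0.2764
  solve Keq expr → x = -0.003089; check Q = 545.1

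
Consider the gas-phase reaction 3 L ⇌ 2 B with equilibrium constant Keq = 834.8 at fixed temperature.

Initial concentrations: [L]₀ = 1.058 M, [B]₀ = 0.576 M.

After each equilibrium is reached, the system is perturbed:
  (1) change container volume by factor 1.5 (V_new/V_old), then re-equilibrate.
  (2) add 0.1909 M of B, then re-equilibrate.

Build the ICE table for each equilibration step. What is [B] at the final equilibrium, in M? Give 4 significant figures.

[B]_eq = 0.9755 M

Q₀ = 0.2801 vs Keq = 834.8 ⇒ Q<K, forward
Step 1:
                   L          B
  init         1.058      0.576
  Δ           -0.938     0.6253
  eq            0.12      1.201
  solve Keq expr → x = 0.3127; check Q = 834.8
Then change container volume by factor 1.5 (V_new/V_old).
Step 2:
                   L          B
  init       0.08001     0.8009
  Δ          0.01102  -0.007345
  eq         0.09103     0.7935
  solve Keq expr → x = -0.003673; check Q = 834.8
Then add 0.1909 M of B.
Step 3:
                   L          B
  init       0.09103     0.9844
  Δ          0.01343  -0.008954
  eq          0.1045     0.9755
  solve Keq expr → x = -0.004477; check Q = 834.8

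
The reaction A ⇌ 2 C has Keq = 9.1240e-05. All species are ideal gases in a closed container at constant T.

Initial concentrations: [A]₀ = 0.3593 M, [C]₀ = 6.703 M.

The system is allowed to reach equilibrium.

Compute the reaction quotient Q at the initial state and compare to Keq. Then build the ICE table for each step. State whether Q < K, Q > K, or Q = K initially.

Q₀ = 125 vs Keq = 9.1240e-05 ⇒ Q>K, reverse
Step 1:
                   A          C
  I           0.3593      6.703
  C            3.342     -6.685
  E            3.702    0.01838
  solve Keq expr → x = -3.342; check Q = 9.1240e-05

Q₀ = 125; Q > K (proceeds reverse)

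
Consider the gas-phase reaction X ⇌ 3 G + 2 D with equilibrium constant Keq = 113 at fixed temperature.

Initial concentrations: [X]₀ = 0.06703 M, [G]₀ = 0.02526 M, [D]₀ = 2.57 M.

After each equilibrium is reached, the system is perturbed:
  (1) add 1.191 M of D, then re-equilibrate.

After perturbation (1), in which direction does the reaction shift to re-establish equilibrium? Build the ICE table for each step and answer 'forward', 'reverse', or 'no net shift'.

Direction: reverse

Q₀ = 0.001588 vs Keq = 113 ⇒ Q<K, forward
Step 1:
                  X         G         D
  init      0.06703   0.02526      2.57
  Δ         -0.0663    0.1989    0.1326
  eq      7.2810e-04    0.2242     2.703
  solve Keq expr → x = 0.0663; check Q = 113
Then add 1.191 M of D.
Step 2:
                  X         G         D
  init    7.2810e-04    0.2242     3.894
  Δ       7.3770e-04 -0.002213 -0.001475
  eq       0.001466     0.222     3.892
  solve Keq expr → x = -7.3770e-04; check Q = 113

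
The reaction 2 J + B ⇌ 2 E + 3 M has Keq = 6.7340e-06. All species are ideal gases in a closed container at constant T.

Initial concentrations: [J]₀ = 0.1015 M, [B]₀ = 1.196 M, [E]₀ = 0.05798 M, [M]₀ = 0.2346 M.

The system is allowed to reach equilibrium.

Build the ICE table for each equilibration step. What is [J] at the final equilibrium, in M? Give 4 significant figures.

Q₀ = 0.003523 vs Keq = 6.7340e-06 ⇒ Q>K, reverse
Step 1:
                    J           B           E           M
  Initial      0.1015       1.196     0.05798      0.2346
  Change      0.05102     0.02551    -0.05102    -0.07653
  Equil        0.1525       1.222     0.00696      0.1581
  solve Keq expr → x = -0.02551; check Q = 6.7340e-06

[J]_eq = 0.1525 M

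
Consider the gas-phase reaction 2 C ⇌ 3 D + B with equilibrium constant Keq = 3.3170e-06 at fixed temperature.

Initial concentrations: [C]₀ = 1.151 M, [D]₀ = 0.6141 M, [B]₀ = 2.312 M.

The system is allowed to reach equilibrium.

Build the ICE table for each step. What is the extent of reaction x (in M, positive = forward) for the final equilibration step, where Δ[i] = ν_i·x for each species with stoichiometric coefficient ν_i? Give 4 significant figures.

Q₀ = 0.4042 vs Keq = 3.3170e-06 ⇒ Q>K, reverse
Step 1:
                  C         D         B
  init        1.151    0.6141     2.312
  Δ           0.399   -0.5985   -0.1995
  eq           1.55   0.01557     2.112
  solve Keq expr → x = -0.1995; check Q = 3.3170e-06

x = -0.1995 M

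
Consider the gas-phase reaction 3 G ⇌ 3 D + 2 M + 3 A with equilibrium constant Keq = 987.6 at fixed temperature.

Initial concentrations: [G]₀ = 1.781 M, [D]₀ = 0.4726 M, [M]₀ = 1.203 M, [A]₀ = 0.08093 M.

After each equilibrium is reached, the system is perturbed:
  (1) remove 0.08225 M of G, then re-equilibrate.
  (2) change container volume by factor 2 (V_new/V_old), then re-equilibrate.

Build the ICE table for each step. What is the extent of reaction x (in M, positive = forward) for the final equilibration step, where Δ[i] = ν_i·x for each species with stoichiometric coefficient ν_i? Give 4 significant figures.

x = 0.0377 M

Q₀ = 1.4333e-05 vs Keq = 987.6 ⇒ Q<K, forward
Step 1:
                    G           D           M           A
  Initial       1.781      0.4726       1.203     0.08093
  Change       -1.351       1.351      0.9005       1.351
  Equil        0.4303       1.823       2.103       1.432
  solve Keq expr → x = 0.4502; check Q = 987.6
Then remove 0.08225 M of G.
Step 2:
                    G           D           M           A
  Initial      0.3481       1.823       2.103       1.432
  Change      0.05097    -0.05097    -0.03398    -0.05097
  Equil         0.399       1.772       2.069       1.381
  solve Keq expr → x = -0.01699; check Q = 987.6
Then change container volume by factor 2 (V_new/V_old).
Step 3:
                    G           D           M           A
  Initial      0.1995      0.8862       1.035      0.6903
  Change      -0.1131      0.1131     0.07539      0.1131
  Equil       0.08643      0.9992        1.11      0.8034
  solve Keq expr → x = 0.0377; check Q = 987.6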